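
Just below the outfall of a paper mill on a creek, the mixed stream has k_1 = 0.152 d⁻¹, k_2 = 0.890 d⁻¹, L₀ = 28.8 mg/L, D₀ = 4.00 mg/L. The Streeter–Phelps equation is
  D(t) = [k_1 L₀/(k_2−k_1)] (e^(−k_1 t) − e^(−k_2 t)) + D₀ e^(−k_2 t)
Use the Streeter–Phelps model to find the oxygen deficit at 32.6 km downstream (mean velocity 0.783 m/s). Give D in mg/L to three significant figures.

D ≈ 4.25 mg/L

Travel time t = x/v = 32.6 km / (0.783 m/s) = 32600 m / 0.783 m/s = 41630 s = 0.4819 d.
k_1 L₀/(k_2−k_1) = 0.152×28.8/(0.890−0.152) = 4.378/0.7380 = 5.932 mg/L.
e^(−k_1 t) = e^(−0.152×0.4819) = 0.9294; e^(−k_2 t) = e^(−0.890×0.4819) = 0.6512.
D = 5.932 × (0.9294 − 0.6512) + 4.00 × 0.6512 = 1.650 + 2.605 = 4.255 mg/L.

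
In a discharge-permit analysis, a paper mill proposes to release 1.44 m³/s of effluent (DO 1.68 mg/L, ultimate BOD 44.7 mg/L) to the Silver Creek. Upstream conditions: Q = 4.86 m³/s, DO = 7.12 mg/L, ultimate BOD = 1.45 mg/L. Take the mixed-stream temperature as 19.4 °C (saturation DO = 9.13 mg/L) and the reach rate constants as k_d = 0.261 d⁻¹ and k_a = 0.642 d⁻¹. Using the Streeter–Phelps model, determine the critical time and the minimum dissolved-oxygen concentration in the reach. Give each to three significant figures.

Mixed DO = (4.86×7.12 + 1.44×1.68)/(4.86+1.44) = 37.02/6.300 = 5.877 mg/L.
Mixed L₀ = (4.86×1.45 + 1.44×44.7)/(6.300) = 71.41/6.300 = 11.34 mg/L.
Initial deficit D₀ = C_s − DO₀ = 9.13 − 5.877 = 3.253 mg/L.
t_c = (1/0.3810) ln[(0.642/0.261)(1 − 3.253×0.3810/(0.261×11.34))] = 2.625 × ln(1.429) = 0.9373 d.
D_c = (0.261/0.642) × 11.34 × e^(−0.261×0.9373) = 0.4065 × 11.34 × 0.7830 = 3.608 mg/L.
Minimum DO = 9.13 − 3.608 = 5.522 mg/L.

t_c ≈ 0.937 d; minimum DO ≈ 5.52 mg/L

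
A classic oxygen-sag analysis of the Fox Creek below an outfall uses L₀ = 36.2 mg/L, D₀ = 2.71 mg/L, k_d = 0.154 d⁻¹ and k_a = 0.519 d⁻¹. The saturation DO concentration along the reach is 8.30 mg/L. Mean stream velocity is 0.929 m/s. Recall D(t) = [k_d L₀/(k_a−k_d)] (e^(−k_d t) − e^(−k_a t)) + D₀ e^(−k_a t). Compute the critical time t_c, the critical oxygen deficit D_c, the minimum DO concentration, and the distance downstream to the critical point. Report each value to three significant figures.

t_c ≈ 2.79 d; D_c ≈ 6.99 mg/L; min DO ≈ 1.31 mg/L; x_c ≈ 224 km

With k_a/k_d = 3.370 and 1 − D₀(k_a−k_d)/(k_d L₀) = 0.8226,
t_c = ln(3.370 × 0.8226) / (0.519 − 0.154) = ln(2.772) / 0.3650 = 1.020/0.3650 = 2.793 d.
D_c = (k_d/k_a) L₀ e^(−k_d t_c) = (0.154/0.519) × 36.2 × e^(−0.154×2.793) = 0.2967 × 36.2 × 0.6504 = 6.986 mg/L.
Minimum DO = C_s − D_c = 8.30 − 6.986 = 1.314 mg/L.
x_c = v t_c = 0.929 m/s × 2.793 d × 86400 s/d = 224200 m ≈ 224 km.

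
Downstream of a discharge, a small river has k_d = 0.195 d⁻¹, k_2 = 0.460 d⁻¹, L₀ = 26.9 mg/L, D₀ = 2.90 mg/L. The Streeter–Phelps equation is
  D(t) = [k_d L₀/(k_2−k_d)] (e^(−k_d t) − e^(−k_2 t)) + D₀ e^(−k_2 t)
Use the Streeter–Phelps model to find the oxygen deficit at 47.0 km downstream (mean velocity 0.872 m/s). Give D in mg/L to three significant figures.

Travel time t = x/v = 47.0 km / (0.872 m/s) = 47000 m / 0.872 m/s = 53900 s = 0.6238 d.
k_d L₀/(k_2−k_d) = 0.195×26.9/(0.460−0.195) = 5.245/0.2650 = 19.79 mg/L.
e^(−k_d t) = e^(−0.195×0.6238) = 0.8855; e^(−k_2 t) = e^(−0.460×0.6238) = 0.7505.
D = 19.79 × (0.8855 − 0.7505) + 2.90 × 0.7505 = 2.671 + 2.177 = 4.847 mg/L.

D ≈ 4.85 mg/L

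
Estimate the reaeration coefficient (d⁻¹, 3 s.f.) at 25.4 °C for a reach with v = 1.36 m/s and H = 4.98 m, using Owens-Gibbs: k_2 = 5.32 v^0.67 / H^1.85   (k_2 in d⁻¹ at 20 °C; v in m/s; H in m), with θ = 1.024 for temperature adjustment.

k_2(20) = 5.32 × 1.36^0.67 / 4.98^1.85 = 5.32 × 1.229 / 19.49 = 0.3354 d⁻¹.
k_2(25.4) = 0.3354 × 1.024^(25.4−20) = 0.3354 × 1.137 = 0.3812 d⁻¹.

k_2 ≈ 0.381 d⁻¹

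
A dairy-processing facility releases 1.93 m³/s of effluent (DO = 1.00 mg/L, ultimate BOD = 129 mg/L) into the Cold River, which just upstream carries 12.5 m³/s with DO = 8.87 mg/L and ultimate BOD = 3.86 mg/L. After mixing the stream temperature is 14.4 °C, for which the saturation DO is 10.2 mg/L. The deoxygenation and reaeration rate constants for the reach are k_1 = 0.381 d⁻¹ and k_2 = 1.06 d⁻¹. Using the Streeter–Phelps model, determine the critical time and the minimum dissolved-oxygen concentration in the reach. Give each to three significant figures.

Mixed DO = (12.5×8.87 + 1.93×1.00)/(12.5+1.93) = 112.8/14.43 = 7.817 mg/L.
Mixed L₀ = (12.5×3.86 + 1.93×129)/(14.43) = 297.2/14.43 = 20.60 mg/L.
Initial deficit D₀ = C_s − DO₀ = 10.2 − 7.817 = 2.383 mg/L.
t_c = (1/0.6790) ln[(1.06/0.381)(1 − 2.383×0.6790/(0.381×20.60))] = 1.473 × ln(2.209) = 1.167 d.
D_c = (0.381/1.06) × 20.60 × e^(−0.381×1.167) = 0.3594 × 20.60 × 0.6411 = 4.746 mg/L.
Minimum DO = 10.2 − 4.746 = 5.454 mg/L.

t_c ≈ 1.17 d; minimum DO ≈ 5.45 mg/L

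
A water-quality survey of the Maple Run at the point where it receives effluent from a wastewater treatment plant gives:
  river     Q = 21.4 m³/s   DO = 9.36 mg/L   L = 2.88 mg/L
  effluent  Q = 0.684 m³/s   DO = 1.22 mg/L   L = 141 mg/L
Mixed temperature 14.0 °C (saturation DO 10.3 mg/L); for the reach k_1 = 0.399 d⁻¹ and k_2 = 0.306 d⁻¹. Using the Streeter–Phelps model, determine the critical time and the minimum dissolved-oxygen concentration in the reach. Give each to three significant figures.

t_c ≈ 2.44 d; minimum DO ≈ 6.78 mg/L

Mixed DO = (21.4×9.36 + 0.684×1.22)/(21.4+0.684) = 201.1/22.08 = 9.108 mg/L.
Mixed L₀ = (21.4×2.88 + 0.684×141)/(22.08) = 158.1/22.08 = 7.158 mg/L.
Initial deficit D₀ = C_s − DO₀ = 10.3 − 9.108 = 1.192 mg/L.
t_c = (1/-0.09300) ln[(0.306/0.399)(1 − 1.192×-0.09300/(0.399×7.158))] = -10.75 × ln(0.7967) = 2.444 d.
D_c = (0.399/0.306) × 7.158 × e^(−0.399×2.444) = 1.304 × 7.158 × 0.3771 = 3.520 mg/L.
Minimum DO = 10.3 − 3.520 = 6.780 mg/L.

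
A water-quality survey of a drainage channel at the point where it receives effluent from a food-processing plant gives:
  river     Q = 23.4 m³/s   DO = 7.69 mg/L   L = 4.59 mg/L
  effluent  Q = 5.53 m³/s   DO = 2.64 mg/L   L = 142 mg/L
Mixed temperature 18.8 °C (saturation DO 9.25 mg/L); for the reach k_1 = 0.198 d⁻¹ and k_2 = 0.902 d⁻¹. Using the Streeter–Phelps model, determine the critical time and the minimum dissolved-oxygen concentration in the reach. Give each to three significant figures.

t_c ≈ 1.67 d; minimum DO ≈ 4.38 mg/L

Mixed DO = (23.4×7.69 + 5.53×2.64)/(23.4+5.53) = 194.5/28.93 = 6.725 mg/L.
Mixed L₀ = (23.4×4.59 + 5.53×142)/(28.93) = 892.7/28.93 = 30.86 mg/L.
Initial deficit D₀ = C_s − DO₀ = 9.25 − 6.725 = 2.525 mg/L.
t_c = (1/0.7040) ln[(0.902/0.198)(1 − 2.525×0.7040/(0.198×30.86))] = 1.420 × ln(3.230) = 1.665 d.
D_c = (0.198/0.902) × 30.86 × e^(−0.198×1.665) = 0.2195 × 30.86 × 0.7191 = 4.871 mg/L.
Minimum DO = 9.25 − 4.871 = 4.379 mg/L.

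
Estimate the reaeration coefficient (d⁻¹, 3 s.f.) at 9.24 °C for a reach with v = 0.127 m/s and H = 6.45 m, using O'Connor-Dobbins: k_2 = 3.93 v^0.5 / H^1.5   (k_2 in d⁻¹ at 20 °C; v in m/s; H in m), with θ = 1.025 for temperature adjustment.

k_2 ≈ 0.0655 d⁻¹

k_2(20) = 3.93 × 0.127^0.5 / 6.45^1.5 = 3.93 × 0.3564 / 16.38 = 0.08550 d⁻¹.
k_2(9.24) = 0.08550 × 1.025^(9.24−20) = 0.08550 × 0.7667 = 0.06555 d⁻¹.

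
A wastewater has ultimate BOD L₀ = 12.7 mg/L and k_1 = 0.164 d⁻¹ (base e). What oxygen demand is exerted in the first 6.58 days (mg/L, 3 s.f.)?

y ≈ 8.38 mg/L

y_t = L₀(1 − e^(−k_1 t)) = 12.7 × (1 − e^(−0.164×6.58))
= 12.7 × (1 − 0.3399) = 12.7 × 0.6601 = 8.383 mg/L.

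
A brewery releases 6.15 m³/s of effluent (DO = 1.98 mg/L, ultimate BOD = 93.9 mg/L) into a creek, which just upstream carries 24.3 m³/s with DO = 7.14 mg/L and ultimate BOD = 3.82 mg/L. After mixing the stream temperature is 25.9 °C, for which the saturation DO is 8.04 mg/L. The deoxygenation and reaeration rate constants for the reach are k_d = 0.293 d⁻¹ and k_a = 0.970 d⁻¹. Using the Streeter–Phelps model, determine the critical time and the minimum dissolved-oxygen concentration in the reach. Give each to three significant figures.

Mixed DO = (24.3×7.14 + 6.15×1.98)/(24.3+6.15) = 185.7/30.45 = 6.098 mg/L.
Mixed L₀ = (24.3×3.82 + 6.15×93.9)/(30.45) = 670.3/30.45 = 22.01 mg/L.
Initial deficit D₀ = C_s − DO₀ = 8.04 − 6.098 = 1.942 mg/L.
t_c = (1/0.6770) ln[(0.970/0.293)(1 − 1.942×0.6770/(0.293×22.01))] = 1.477 × ln(2.636) = 1.432 d.
D_c = (0.293/0.970) × 22.01 × e^(−0.293×1.432) = 0.3021 × 22.01 × 0.6574 = 4.371 mg/L.
Minimum DO = 8.04 − 4.371 = 3.669 mg/L.

t_c ≈ 1.43 d; minimum DO ≈ 3.67 mg/L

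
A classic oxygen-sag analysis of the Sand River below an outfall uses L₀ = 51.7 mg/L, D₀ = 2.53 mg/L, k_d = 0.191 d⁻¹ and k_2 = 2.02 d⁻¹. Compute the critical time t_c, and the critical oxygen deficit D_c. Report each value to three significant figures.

At the critical point dD/dt = 0, so k_d L₀ e^(−k_d t) = k_2 D. Substituting D(t) from the Streeter–Phelps equation and solving for t gives
t_c = ln[(k_2/k_d)(1 − D₀(k_2−k_d)/(k_d L₀))] / (k_2−k_d).
Here k_2−k_d = 1.829 d⁻¹ and 1 − D₀(k_2−k_d)/(k_d L₀) = 1 − 2.53×1.829/(0.191×51.7) = 0.5314, so
t_c = ln(10.58 × 0.5314) / 1.829 = 1.726 / 1.829 = 0.9439 d.
D_c = (k_d/k_2) L₀ e^(−k_d t_c) = (0.191/2.02) × 51.7 × e^(−0.191×0.9439) = 0.09455 × 51.7 × 0.8350 = 4.082 mg/L.

t_c ≈ 0.944 d; D_c ≈ 4.08 mg/L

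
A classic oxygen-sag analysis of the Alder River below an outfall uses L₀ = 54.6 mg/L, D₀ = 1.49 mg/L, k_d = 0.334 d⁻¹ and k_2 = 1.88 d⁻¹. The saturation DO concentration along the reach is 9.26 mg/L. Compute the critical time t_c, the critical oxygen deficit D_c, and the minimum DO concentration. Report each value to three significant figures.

t_c ≈ 1.03 d; D_c ≈ 6.88 mg/L; min DO ≈ 2.38 mg/L

t_c = [1/(k_2−k_d)] ln[(k_2/k_d)(1 − D₀(k_2−k_d)/(k_d L₀))]
= [1/(1.88−0.334)] ln[(1.88/0.334)(1 − 1.49×1.546/(0.334×54.6))]
= (1/1.546) ln[5.629 × 0.8737] = 0.6468 × ln(4.918) = 0.6468 × 1.593 = 1.030 d.
D_c = (k_d/k_2) L₀ e^(−k_d t_c) = (0.334/1.88) × 54.6 × e^(−0.334×1.030) = 0.1777 × 54.6 × 0.7088 = 6.876 mg/L.
Minimum DO = C_s − D_c = 9.26 − 6.876 = 2.384 mg/L.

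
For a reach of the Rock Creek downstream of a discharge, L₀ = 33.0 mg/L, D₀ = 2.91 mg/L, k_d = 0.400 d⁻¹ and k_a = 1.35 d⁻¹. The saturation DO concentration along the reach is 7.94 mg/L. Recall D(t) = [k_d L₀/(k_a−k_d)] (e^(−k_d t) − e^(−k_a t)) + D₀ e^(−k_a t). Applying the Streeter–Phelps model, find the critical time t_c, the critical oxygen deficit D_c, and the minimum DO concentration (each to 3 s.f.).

At the critical point dD/dt = 0, so k_d L₀ e^(−k_d t) = k_a D. Substituting D(t) from the Streeter–Phelps equation and solving for t gives
t_c = ln[(k_a/k_d)(1 − D₀(k_a−k_d)/(k_d L₀))] / (k_a−k_d).
Here k_a−k_d = 0.9500 d⁻¹ and 1 − D₀(k_a−k_d)/(k_d L₀) = 1 − 2.91×0.9500/(0.400×33.0) = 0.7906, so
t_c = ln(3.375 × 0.7906) / 0.9500 = 0.9814 / 0.9500 = 1.033 d.
L(t_c) = L₀ e^(−k_d t_c) = 33.0 × 0.6615 = 21.83 mg/L, and at the critical point k_a D_c = k_d L, so D_c = (0.400/1.35) × 21.83 = 6.468 mg/L.
Minimum DO = C_s − D_c = 7.94 − 6.468 = 1.472 mg/L.

t_c ≈ 1.03 d; D_c ≈ 6.47 mg/L; min DO ≈ 1.47 mg/L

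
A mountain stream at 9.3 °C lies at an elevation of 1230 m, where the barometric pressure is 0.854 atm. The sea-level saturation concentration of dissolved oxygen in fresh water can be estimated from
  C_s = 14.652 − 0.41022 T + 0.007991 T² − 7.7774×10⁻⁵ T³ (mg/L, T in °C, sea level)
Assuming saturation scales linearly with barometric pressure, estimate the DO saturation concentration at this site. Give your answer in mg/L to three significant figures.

At sea level: C_s = 14.652 − 0.41022×9.3 + 0.007991×9.3² − 7.7774×10⁻⁵×9.3³ = 11.47 mg/L.
Pressure correction: C_s' = 11.47 × 0.854 = 9.792 mg/L.

C_s ≈ 9.79 mg/L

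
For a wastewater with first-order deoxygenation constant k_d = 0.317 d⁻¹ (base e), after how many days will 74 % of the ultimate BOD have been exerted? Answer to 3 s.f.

y/L₀ = 1 − e^(−k_d t) = 0.74 ⇒ e^(−k_d t) = 0.260
t = −ln(0.260) / 0.317 = 1.347 / 0.317 = 4.249 d.

t ≈ 4.25 d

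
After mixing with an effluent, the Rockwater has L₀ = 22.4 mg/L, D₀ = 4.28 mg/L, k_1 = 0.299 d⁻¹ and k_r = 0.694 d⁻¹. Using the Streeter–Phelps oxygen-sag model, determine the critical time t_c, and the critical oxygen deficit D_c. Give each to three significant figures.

t_c = [1/(k_r−k_1)] ln[(k_r/k_1)(1 − D₀(k_r−k_1)/(k_1 L₀))]
= [1/(0.694−0.299)] ln[(0.694/0.299)(1 − 4.28×0.3950/(0.299×22.4))]
= (1/0.3950) ln[2.321 × 0.7476] = 2.532 × ln(1.735) = 2.532 × 0.5511 = 1.395 d.
D_c = (k_1/k_r) L₀ e^(−k_1 t_c) = (0.299/0.694) × 22.4 × e^(−0.299×1.395) = 0.4308 × 22.4 × 0.6589 = 6.359 mg/L.

t_c ≈ 1.40 d; D_c ≈ 6.36 mg/L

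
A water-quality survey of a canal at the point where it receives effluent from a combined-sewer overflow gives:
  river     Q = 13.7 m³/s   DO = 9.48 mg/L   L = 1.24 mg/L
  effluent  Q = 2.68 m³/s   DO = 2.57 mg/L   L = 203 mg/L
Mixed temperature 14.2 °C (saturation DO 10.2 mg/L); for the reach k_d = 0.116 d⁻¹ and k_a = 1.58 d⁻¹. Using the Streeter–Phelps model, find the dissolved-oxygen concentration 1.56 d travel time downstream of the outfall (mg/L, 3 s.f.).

Mixed DO = (13.7×9.48 + 2.68×2.57)/(13.7+2.68) = 136.8/16.38 = 8.349 mg/L.
Mixed L₀ = (13.7×1.24 + 2.68×203)/(16.38) = 561.0/16.38 = 34.25 mg/L.
Initial deficit D₀ = C_s − DO₀ = 10.2 − 8.349 = 1.851 mg/L.
D(1.56) = [0.116×34.25/(1.58−0.116)](e^(−0.116×1.56) − e^(−1.58×1.56)) + 1.851 e^(−1.58×1.56)
= 2.714 × (0.8345 − 0.08503) + 1.851 × 0.08503 = 2.191 mg/L.
DO = 10.2 − 2.191 = 8.009 mg/L.

DO ≈ 8.01 mg/L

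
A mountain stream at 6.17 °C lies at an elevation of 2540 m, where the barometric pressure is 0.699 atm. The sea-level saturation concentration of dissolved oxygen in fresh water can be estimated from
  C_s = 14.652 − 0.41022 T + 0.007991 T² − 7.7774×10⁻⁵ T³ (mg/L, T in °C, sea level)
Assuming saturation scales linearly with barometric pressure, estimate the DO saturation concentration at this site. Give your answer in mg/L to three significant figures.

C_s ≈ 8.67 mg/L

At sea level: C_s = 14.652 − 0.41022×6.17 + 0.007991×6.17² − 7.7774×10⁻⁵×6.17³ = 12.41 mg/L.
Pressure correction: C_s' = 12.41 × 0.699 = 8.672 mg/L.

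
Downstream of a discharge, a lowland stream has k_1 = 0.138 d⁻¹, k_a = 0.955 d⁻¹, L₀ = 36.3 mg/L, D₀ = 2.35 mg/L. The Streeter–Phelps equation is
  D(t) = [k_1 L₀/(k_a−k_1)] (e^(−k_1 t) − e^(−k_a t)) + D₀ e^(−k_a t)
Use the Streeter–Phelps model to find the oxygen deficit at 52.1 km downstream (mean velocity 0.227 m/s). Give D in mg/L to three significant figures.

D ≈ 3.95 mg/L

Travel time t = x/v = 52.1 km / (0.227 m/s) = 52100 m / 0.227 m/s = 229500 s = 2.656 d.
k_1 L₀/(k_a−k_1) = 0.138×36.3/(0.955−0.138) = 5.009/0.8170 = 6.131 mg/L.
e^(−k_1 t) = e^(−0.138×2.656) = 0.6931; e^(−k_a t) = e^(−0.955×2.656) = 0.07911.
D = 6.131 × (0.6931 − 0.07911) + 2.35 × 0.07911 = 3.765 + 0.1859 = 3.951 mg/L.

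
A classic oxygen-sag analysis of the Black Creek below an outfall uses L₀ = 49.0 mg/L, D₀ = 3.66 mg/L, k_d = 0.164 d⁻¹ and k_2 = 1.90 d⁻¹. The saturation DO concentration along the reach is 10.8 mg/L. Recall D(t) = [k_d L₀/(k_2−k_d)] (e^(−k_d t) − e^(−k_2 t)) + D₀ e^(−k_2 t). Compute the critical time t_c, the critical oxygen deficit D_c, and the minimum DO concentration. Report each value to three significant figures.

t_c ≈ 0.510 d; D_c ≈ 3.89 mg/L; min DO ≈ 6.91 mg/L

t_c = [1/(k_2−k_d)] ln[(k_2/k_d)(1 − D₀(k_2−k_d)/(k_d L₀))]
= [1/(1.90−0.164)] ln[(1.90/0.164)(1 − 3.66×1.736/(0.164×49.0))]
= (1/1.736) ln[11.59 × 0.2093] = 0.5760 × ln(2.425) = 0.5760 × 0.8859 = 0.5103 d.
D_c = (k_d/k_2) L₀ e^(−k_d t_c) = (0.164/1.90) × 49.0 × e^(−0.164×0.5103) = 0.08632 × 49.0 × 0.9197 = 3.890 mg/L.
Minimum DO = C_s − D_c = 10.8 − 3.890 = 6.910 mg/L.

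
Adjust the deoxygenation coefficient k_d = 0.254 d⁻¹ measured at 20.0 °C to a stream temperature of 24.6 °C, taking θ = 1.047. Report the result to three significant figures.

k_d(T₂) = k_d(T₁) · θ^(T₂−T₁) = 0.254 × 1.047^(24.6−20.0)
= 0.254 × 1.047^4.60 = 0.254 × 1.235 = 0.3138 d⁻¹.

k_d ≈ 0.314 d⁻¹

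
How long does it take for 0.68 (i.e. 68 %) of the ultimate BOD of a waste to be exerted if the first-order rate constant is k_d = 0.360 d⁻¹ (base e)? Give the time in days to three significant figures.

t ≈ 3.17 d

y/L₀ = 1 − e^(−k_d t) = 0.68 ⇒ e^(−k_d t) = 0.320
t = −ln(0.320) / 0.360 = 1.139 / 0.360 = 3.165 d.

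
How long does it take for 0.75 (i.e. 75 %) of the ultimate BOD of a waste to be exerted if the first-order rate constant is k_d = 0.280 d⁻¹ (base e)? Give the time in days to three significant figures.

y/L₀ = 1 − e^(−k_d t) = 0.75 ⇒ e^(−k_d t) = 0.250
t = −ln(0.250) / 0.280 = 1.386 / 0.280 = 4.951 d.

t ≈ 4.95 d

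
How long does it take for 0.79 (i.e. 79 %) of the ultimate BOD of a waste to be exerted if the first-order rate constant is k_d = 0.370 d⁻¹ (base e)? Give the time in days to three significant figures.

t ≈ 4.22 d

y/L₀ = 1 − e^(−k_d t) = 0.79 ⇒ e^(−k_d t) = 0.210
t = −ln(0.210) / 0.370 = 1.561 / 0.370 = 4.218 d.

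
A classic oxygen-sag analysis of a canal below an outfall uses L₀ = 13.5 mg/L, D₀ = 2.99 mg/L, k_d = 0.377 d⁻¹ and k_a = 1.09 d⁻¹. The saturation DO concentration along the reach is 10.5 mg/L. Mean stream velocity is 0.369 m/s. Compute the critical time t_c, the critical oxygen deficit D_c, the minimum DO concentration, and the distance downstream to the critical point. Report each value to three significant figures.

t_c ≈ 0.728 d; D_c ≈ 3.55 mg/L; min DO ≈ 6.95 mg/L; x_c ≈ 23.2 km

t_c = [1/(k_a−k_d)] ln[(k_a/k_d)(1 − D₀(k_a−k_d)/(k_d L₀))]
= [1/(1.09−0.377)] ln[(1.09/0.377)(1 − 2.99×0.7130/(0.377×13.5))]
= (1/0.7130) ln[2.891 × 0.5811] = 1.403 × ln(1.680) = 1.403 × 0.5189 = 0.7278 d.
L(t_c) = L₀ e^(−k_d t_c) = 13.5 × 0.7601 = 10.26 mg/L, and at the critical point k_a D_c = k_d L, so D_c = (0.377/1.09) × 10.26 = 3.549 mg/L.
Minimum DO = C_s − D_c = 10.5 − 3.549 = 6.951 mg/L.
x_c = v t_c = 0.369 m/s × 0.7278 d × 86400 s/d = 23200 m ≈ 23.2 km.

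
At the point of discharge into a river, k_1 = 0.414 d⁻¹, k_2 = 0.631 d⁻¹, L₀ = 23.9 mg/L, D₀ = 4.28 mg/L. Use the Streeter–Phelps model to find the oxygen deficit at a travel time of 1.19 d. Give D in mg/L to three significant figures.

D ≈ 8.36 mg/L

k_1 L₀/(k_2−k_1) = 0.414×23.9/(0.631−0.414) = 9.895/0.2170 = 45.60 mg/L.
e^(−k_1 t) = e^(−0.414×1.190) = 0.6110; e^(−k_2 t) = e^(−0.631×1.190) = 0.4719.
D = 45.60 × (0.6110 − 0.4719) + 4.28 × 0.4719 = 6.340 + 2.020 = 8.360 mg/L.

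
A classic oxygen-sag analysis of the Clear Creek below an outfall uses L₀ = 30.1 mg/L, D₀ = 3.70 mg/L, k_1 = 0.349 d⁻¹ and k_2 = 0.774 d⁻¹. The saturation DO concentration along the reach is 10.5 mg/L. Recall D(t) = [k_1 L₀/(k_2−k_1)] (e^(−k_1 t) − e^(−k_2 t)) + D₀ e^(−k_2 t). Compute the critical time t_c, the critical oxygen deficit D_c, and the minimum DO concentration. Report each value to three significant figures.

t_c ≈ 1.49 d; D_c ≈ 8.06 mg/L; min DO ≈ 2.44 mg/L

At the critical point dD/dt = 0, so k_1 L₀ e^(−k_1 t) = k_2 D. Substituting D(t) from the Streeter–Phelps equation and solving for t gives
t_c = ln[(k_2/k_1)(1 − D₀(k_2−k_1)/(k_1 L₀))] / (k_2−k_1).
Here k_2−k_1 = 0.4250 d⁻¹ and 1 − D₀(k_2−k_1)/(k_1 L₀) = 1 − 3.70×0.4250/(0.349×30.1) = 0.8503, so
t_c = ln(2.218 × 0.8503) / 0.4250 = 0.6343 / 0.4250 = 1.493 d.
D_c = (k_1/k_2) L₀ e^(−k_1 t_c) = (0.349/0.774) × 30.1 × e^(−0.349×1.493) = 0.4509 × 30.1 × 0.5940 = 8.062 mg/L.
Minimum DO = C_s − D_c = 10.5 − 8.062 = 2.438 mg/L.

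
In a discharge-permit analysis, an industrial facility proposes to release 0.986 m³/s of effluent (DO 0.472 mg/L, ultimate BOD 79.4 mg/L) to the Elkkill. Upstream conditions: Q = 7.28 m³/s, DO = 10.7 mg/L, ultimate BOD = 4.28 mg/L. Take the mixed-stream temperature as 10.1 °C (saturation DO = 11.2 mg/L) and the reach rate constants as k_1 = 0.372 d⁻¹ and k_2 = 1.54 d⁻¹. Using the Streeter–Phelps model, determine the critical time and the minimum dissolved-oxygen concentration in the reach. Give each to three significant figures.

t_c ≈ 0.768 d; minimum DO ≈ 8.80 mg/L

Mixed DO = (7.28×10.7 + 0.986×0.472)/(7.28+0.986) = 78.36/8.266 = 9.480 mg/L.
Mixed L₀ = (7.28×4.28 + 0.986×79.4)/(8.266) = 109.4/8.266 = 13.24 mg/L.
Initial deficit D₀ = C_s − DO₀ = 11.2 − 9.480 = 1.720 mg/L.
t_c = (1/1.168) ln[(1.54/0.372)(1 − 1.720×1.168/(0.372×13.24))] = 0.8562 × ln(2.451) = 0.7676 d.
D_c = (0.372/1.54) × 13.24 × e^(−0.372×0.7676) = 0.2416 × 13.24 × 0.7516 = 2.404 mg/L.
Minimum DO = 11.2 − 2.404 = 8.796 mg/L.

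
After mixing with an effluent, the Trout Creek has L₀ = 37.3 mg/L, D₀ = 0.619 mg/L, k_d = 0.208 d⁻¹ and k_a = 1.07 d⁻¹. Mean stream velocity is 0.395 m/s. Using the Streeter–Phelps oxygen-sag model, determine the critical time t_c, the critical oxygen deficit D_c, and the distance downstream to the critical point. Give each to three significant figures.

t_c ≈ 1.82 d; D_c ≈ 4.97 mg/L; x_c ≈ 62.0 km

With k_a/k_d = 5.144 and 1 − D₀(k_a−k_d)/(k_d L₀) = 0.9312,
t_c = ln(5.144 × 0.9312) / (1.07 − 0.208) = ln(4.790) / 0.8620 = 1.567/0.8620 = 1.817 d.
D_c = (k_d/k_a) L₀ e^(−k_d t_c) = (0.208/1.07) × 37.3 × e^(−0.208×1.817) = 0.1944 × 37.3 × 0.6852 = 4.968 mg/L.
x_c = v t_c = 0.395 m/s × 1.817 d × 86400 s/d = 62030 m ≈ 62.0 km.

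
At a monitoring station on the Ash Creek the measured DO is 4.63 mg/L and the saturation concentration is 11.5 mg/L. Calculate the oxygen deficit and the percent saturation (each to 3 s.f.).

D ≈ 6.87 mg/L; 40.3 % saturation

D = C_s − C = 11.5 − 4.63 = 6.87 mg/L.
% saturation = 4.63/11.5 × 100 = 40.3 %.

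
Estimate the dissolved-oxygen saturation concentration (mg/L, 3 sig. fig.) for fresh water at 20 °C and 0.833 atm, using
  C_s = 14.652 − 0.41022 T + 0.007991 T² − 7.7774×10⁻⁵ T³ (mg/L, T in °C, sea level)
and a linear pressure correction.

At sea level: C_s = 14.652 − 0.41022×20 + 0.007991×20² − 7.7774×10⁻⁵×20³ = 9.022 mg/L.
Pressure correction: C_s' = 9.022 × 0.833 = 7.515 mg/L.

C_s ≈ 7.52 mg/L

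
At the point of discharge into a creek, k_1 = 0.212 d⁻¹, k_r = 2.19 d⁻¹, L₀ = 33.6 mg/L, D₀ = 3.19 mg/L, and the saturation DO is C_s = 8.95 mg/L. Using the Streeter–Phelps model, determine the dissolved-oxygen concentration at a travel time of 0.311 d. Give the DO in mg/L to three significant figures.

k_1 L₀/(k_r−k_1) = 0.212×33.6/(2.19−0.212) = 7.123/1.978 = 3.601 mg/L.
e^(−k_1 t) = e^(−0.212×0.3110) = 0.9362; e^(−k_r t) = e^(−2.19×0.3110) = 0.5061.
D = 3.601 × (0.9362 − 0.5061) + 3.19 × 0.5061 = 1.549 + 1.614 = 3.163 mg/L.
DO = C_s − D = 8.95 − 3.163 = 5.787 mg/L.

DO ≈ 5.79 mg/L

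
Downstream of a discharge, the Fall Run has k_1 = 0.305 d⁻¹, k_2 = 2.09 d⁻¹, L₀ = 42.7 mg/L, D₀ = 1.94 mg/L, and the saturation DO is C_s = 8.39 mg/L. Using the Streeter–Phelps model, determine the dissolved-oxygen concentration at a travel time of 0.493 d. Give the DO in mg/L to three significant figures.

k_1 L₀/(k_2−k_1) = 0.305×42.7/(2.09−0.305) = 13.02/1.785 = 7.296 mg/L.
e^(−k_1 t) = e^(−0.305×0.4930) = 0.8604; e^(−k_2 t) = e^(−2.09×0.4930) = 0.3569.
D = 7.296 × (0.8604 − 0.3569) + 1.94 × 0.3569 = 3.674 + 0.6923 = 4.366 mg/L.
DO = C_s − D = 8.39 − 4.366 = 4.024 mg/L.

DO ≈ 4.02 mg/L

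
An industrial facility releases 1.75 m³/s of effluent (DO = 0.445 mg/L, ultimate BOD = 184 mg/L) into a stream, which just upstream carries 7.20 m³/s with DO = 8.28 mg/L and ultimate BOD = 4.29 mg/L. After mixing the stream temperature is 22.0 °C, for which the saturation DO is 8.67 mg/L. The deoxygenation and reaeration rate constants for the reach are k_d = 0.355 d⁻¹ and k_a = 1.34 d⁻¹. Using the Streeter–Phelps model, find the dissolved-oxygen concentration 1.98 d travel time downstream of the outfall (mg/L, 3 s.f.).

DO ≈ 2.50 mg/L

Mixed DO = (7.20×8.28 + 1.75×0.445)/(7.20+1.75) = 60.39/8.950 = 6.748 mg/L.
Mixed L₀ = (7.20×4.29 + 1.75×184)/(8.950) = 352.9/8.950 = 39.43 mg/L.
Initial deficit D₀ = C_s − DO₀ = 8.67 − 6.748 = 1.922 mg/L.
D(1.98) = [0.355×39.43/(1.34−0.355)](e^(−0.355×1.98) − e^(−1.34×1.98)) + 1.922 e^(−1.34×1.98)
= 14.21 × (0.4951 − 0.07043) + 1.922 × 0.07043 = 6.171 mg/L.
DO = 8.67 − 6.171 = 2.499 mg/L.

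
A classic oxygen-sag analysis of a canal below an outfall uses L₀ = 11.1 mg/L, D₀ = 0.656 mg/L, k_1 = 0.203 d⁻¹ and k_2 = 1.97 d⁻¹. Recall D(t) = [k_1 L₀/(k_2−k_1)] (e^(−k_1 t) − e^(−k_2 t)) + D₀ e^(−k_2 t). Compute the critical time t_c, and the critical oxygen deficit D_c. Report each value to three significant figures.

With k_2/k_1 = 9.704 and 1 − D₀(k_2−k_1)/(k_1 L₀) = 0.4856,
t_c = ln(9.704 × 0.4856) / (1.97 − 0.203) = ln(4.712) / 1.767 = 1.550/1.767 = 0.8773 d.
D_c = (k_1/k_2) L₀ e^(−k_1 t_c) = (0.203/1.97) × 11.1 × e^(−0.203×0.8773) = 0.1030 × 11.1 × 0.8369 = 0.9572 mg/L.

t_c ≈ 0.877 d; D_c ≈ 0.957 mg/L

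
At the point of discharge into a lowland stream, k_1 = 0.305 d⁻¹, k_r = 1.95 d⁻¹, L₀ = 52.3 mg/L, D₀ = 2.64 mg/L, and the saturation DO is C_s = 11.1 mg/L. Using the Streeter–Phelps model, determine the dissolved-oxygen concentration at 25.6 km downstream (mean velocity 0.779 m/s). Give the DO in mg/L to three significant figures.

Travel time t = x/v = 25.6 km / (0.779 m/s) = 25600 m / 0.779 m/s = 32860 s = 0.3804 d.
k_1 L₀/(k_r−k_1) = 0.305×52.3/(1.95−0.305) = 15.95/1.645 = 9.697 mg/L.
e^(−k_1 t) = e^(−0.305×0.3804) = 0.8905; e^(−k_r t) = e^(−1.95×0.3804) = 0.4763.
D = 9.697 × (0.8905 − 0.4763) + 2.64 × 0.4763 = 4.016 + 1.257 = 5.274 mg/L.
DO = C_s − D = 11.1 − 5.274 = 5.826 mg/L.

DO ≈ 5.83 mg/L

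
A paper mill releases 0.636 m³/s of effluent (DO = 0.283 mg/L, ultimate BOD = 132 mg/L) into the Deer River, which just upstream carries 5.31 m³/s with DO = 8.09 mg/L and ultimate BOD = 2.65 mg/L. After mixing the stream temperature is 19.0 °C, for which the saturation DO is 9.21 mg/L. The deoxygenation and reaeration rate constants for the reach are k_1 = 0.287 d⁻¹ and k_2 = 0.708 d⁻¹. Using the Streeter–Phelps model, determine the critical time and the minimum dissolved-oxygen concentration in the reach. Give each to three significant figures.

Mixed DO = (5.31×8.09 + 0.636×0.283)/(5.31+0.636) = 43.14/5.946 = 7.255 mg/L.
Mixed L₀ = (5.31×2.65 + 0.636×132)/(5.946) = 98.02/5.946 = 16.49 mg/L.
Initial deficit D₀ = C_s − DO₀ = 9.21 − 7.255 = 1.955 mg/L.
t_c = (1/0.4210) ln[(0.708/0.287)(1 − 1.955×0.4210/(0.287×16.49))] = 2.375 × ln(2.038) = 1.691 d.
D_c = (0.287/0.708) × 16.49 × e^(−0.287×1.691) = 0.4054 × 16.49 × 0.6155 = 4.113 mg/L.
Minimum DO = 9.21 − 4.113 = 5.097 mg/L.

t_c ≈ 1.69 d; minimum DO ≈ 5.10 mg/L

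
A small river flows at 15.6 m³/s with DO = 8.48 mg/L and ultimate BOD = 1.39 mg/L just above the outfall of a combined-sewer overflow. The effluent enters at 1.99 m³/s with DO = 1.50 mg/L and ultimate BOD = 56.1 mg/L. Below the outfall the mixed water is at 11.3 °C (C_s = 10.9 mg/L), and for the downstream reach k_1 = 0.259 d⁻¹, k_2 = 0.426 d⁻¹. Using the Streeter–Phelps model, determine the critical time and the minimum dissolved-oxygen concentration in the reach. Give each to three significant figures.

Mixed DO = (15.6×8.48 + 1.99×1.50)/(15.6+1.99) = 135.3/17.59 = 7.690 mg/L.
Mixed L₀ = (15.6×1.39 + 1.99×56.1)/(17.59) = 133.3/17.59 = 7.579 mg/L.
Initial deficit D₀ = C_s − DO₀ = 10.9 − 7.690 = 3.210 mg/L.
t_c = (1/0.1670) ln[(0.426/0.259)(1 − 3.210×0.1670/(0.259×7.579))] = 5.988 × ln(1.196) = 1.070 d.
D_c = (0.259/0.426) × 7.579 × e^(−0.259×1.070) = 0.6080 × 7.579 × 0.7579 = 3.493 mg/L.
Minimum DO = 10.9 − 3.493 = 7.407 mg/L.

t_c ≈ 1.07 d; minimum DO ≈ 7.41 mg/L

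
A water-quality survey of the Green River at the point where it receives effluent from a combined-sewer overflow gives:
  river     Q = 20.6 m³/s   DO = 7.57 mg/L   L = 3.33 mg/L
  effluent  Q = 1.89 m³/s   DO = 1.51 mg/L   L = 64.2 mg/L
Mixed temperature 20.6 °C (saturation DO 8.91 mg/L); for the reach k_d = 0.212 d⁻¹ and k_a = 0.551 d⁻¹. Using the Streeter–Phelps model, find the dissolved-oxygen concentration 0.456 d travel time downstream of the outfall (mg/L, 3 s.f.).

Mixed DO = (20.6×7.57 + 1.89×1.51)/(20.6+1.89) = 158.8/22.49 = 7.061 mg/L.
Mixed L₀ = (20.6×3.33 + 1.89×64.2)/(22.49) = 189.9/22.49 = 8.445 mg/L.
Initial deficit D₀ = C_s − DO₀ = 8.91 − 7.061 = 1.849 mg/L.
D(0.456) = [0.212×8.445/(0.551−0.212)](e^(−0.212×0.456) − e^(−0.551×0.456)) + 1.849 e^(−0.551×0.456)
= 5.281 × (0.9079 − 0.7778) + 1.849 × 0.7778 = 2.125 mg/L.
DO = 8.91 − 2.125 = 6.785 mg/L.

DO ≈ 6.78 mg/L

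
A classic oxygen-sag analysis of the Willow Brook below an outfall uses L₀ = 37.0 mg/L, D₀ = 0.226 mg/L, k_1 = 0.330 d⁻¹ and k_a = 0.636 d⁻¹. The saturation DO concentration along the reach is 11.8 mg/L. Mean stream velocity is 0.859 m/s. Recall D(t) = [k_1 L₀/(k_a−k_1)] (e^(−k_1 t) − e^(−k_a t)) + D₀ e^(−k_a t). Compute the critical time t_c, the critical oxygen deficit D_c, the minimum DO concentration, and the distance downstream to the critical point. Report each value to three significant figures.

At the critical point dD/dt = 0, so k_1 L₀ e^(−k_1 t) = k_a D. Substituting D(t) from the Streeter–Phelps equation and solving for t gives
t_c = ln[(k_a/k_1)(1 − D₀(k_a−k_1)/(k_1 L₀))] / (k_a−k_1).
Here k_a−k_1 = 0.3060 d⁻¹ and 1 − D₀(k_a−k_1)/(k_1 L₀) = 1 − 0.226×0.3060/(0.330×37.0) = 0.9943, so
t_c = ln(1.927 × 0.9943) / 0.3060 = 0.6504 / 0.3060 = 2.126 d.
D_c = (k_1/k_a) L₀ e^(−k_1 t_c) = (0.330/0.636) × 37.0 × e^(−0.330×2.126) = 0.5189 × 37.0 × 0.4959 = 9.520 mg/L.
Minimum DO = C_s − D_c = 11.8 − 9.520 = 2.280 mg/L.
x_c = v t_c = 0.859 m/s × 2.126 d × 86400 s/d = 157800 m ≈ 158 km.

t_c ≈ 2.13 d; D_c ≈ 9.52 mg/L; min DO ≈ 2.28 mg/L; x_c ≈ 158 km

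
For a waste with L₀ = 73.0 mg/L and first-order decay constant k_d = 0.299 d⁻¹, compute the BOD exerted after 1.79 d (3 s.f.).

y ≈ 30.3 mg/L

y_t = L₀(1 − e^(−k_d t)) = 73.0 × (1 − e^(−0.299×1.79))
= 73.0 × (1 − 0.5855) = 73.0 × 0.4145 = 30.26 mg/L.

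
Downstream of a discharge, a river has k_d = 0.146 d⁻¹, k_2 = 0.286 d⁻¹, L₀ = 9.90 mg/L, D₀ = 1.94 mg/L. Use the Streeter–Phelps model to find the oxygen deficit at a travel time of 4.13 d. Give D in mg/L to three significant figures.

k_d L₀/(k_2−k_d) = 0.146×9.90/(0.286−0.146) = 1.445/0.1400 = 10.32 mg/L.
e^(−k_d t) = e^(−0.146×4.130) = 0.5472; e^(−k_2 t) = e^(−0.286×4.130) = 0.3069.
D = 10.32 × (0.5472 − 0.3069) + 1.94 × 0.3069 = 2.481 + 0.5954 = 3.076 mg/L.

D ≈ 3.08 mg/L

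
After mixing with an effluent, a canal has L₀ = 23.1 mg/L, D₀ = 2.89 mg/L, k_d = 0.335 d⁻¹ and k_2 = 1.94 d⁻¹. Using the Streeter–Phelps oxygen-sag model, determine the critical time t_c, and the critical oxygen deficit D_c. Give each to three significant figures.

t_c = [1/(k_2−k_d)] ln[(k_2/k_d)(1 − D₀(k_2−k_d)/(k_d L₀))]
= [1/(1.94−0.335)] ln[(1.94/0.335)(1 − 2.89×1.605/(0.335×23.1))]
= (1/1.605) ln[5.791 × 0.4006] = 0.6231 × ln(2.320) = 0.6231 × 0.8415 = 0.5243 d.
L(t_c) = L₀ e^(−k_d t_c) = 23.1 × 0.8389 = 19.38 mg/L, and at the critical point k_2 D_c = k_d L, so D_c = (0.335/1.94) × 19.38 = 3.346 mg/L.

t_c ≈ 0.524 d; D_c ≈ 3.35 mg/L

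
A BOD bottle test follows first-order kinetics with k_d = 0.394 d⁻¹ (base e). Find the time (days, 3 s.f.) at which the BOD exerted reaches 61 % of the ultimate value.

t ≈ 2.39 d

y/L₀ = 1 − e^(−k_d t) = 0.61 ⇒ e^(−k_d t) = 0.390
t = −ln(0.390) / 0.394 = 0.9416 / 0.394 = 2.390 d.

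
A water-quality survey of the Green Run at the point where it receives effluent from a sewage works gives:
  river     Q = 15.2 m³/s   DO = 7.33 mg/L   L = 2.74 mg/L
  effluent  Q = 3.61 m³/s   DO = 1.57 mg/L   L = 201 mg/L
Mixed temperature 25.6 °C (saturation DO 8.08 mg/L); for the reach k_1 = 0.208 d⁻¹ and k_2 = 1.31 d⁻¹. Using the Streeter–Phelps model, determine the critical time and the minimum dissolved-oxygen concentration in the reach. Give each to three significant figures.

t_c ≈ 1.42 d; minimum DO ≈ 3.26 mg/L

Mixed DO = (15.2×7.33 + 3.61×1.57)/(15.2+3.61) = 117.1/18.81 = 6.225 mg/L.
Mixed L₀ = (15.2×2.74 + 3.61×201)/(18.81) = 767.3/18.81 = 40.79 mg/L.
Initial deficit D₀ = C_s − DO₀ = 8.08 − 6.225 = 1.855 mg/L.
t_c = (1/1.102) ln[(1.31/0.208)(1 − 1.855×1.102/(0.208×40.79))] = 0.9074 × ln(4.780) = 1.420 d.
D_c = (0.208/1.31) × 40.79 × e^(−0.208×1.420) = 0.1588 × 40.79 × 0.7443 = 4.821 mg/L.
Minimum DO = 8.08 − 4.821 = 3.259 mg/L.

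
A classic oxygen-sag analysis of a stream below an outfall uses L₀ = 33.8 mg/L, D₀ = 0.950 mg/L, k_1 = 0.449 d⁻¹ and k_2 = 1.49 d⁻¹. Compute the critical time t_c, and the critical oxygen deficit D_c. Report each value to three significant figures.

At the critical point dD/dt = 0, so k_1 L₀ e^(−k_1 t) = k_2 D. Substituting D(t) from the Streeter–Phelps equation and solving for t gives
t_c = ln[(k_2/k_1)(1 − D₀(k_2−k_1)/(k_1 L₀))] / (k_2−k_1).
Here k_2−k_1 = 1.041 d⁻¹ and 1 − D₀(k_2−k_1)/(k_1 L₀) = 1 − 0.950×1.041/(0.449×33.8) = 0.9348, so
t_c = ln(3.318 × 0.9348) / 1.041 = 1.132 / 1.041 = 1.088 d.
L(t_c) = L₀ e^(−k_1 t_c) = 33.8 × 0.6137 = 20.74 mg/L, and at the critical point k_2 D_c = k_1 L, so D_c = (0.449/1.49) × 20.74 = 6.250 mg/L.

t_c ≈ 1.09 d; D_c ≈ 6.25 mg/L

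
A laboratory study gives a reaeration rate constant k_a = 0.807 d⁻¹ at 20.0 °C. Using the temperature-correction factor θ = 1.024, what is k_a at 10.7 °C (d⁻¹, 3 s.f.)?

k_a(T₂) = k_a(T₁) · θ^(T₂−T₁) = 0.807 × 1.024^(10.7−20.0)
= 0.807 × 1.024^-9.30 = 0.807 × 0.8021 = 0.6473 d⁻¹.

k_a ≈ 0.647 d⁻¹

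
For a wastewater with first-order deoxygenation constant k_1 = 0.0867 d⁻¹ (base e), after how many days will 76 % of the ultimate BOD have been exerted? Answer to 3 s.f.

y/L₀ = 1 − e^(−k_1 t) = 0.76 ⇒ e^(−k_1 t) = 0.240
t = −ln(0.240) / 0.0867 = 1.427 / 0.0867 = 16.46 d.

t ≈ 16.5 d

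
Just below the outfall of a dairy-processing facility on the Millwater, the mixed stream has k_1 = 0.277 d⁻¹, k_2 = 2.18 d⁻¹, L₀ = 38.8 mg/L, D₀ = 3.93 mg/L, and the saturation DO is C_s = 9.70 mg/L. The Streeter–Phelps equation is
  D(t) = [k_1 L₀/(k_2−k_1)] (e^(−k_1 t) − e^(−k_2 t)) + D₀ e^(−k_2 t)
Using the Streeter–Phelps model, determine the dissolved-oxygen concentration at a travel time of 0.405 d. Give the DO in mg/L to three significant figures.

DO ≈ 5.36 mg/L

k_1 L₀/(k_2−k_1) = 0.277×38.8/(2.18−0.277) = 10.75/1.903 = 5.648 mg/L.
e^(−k_1 t) = e^(−0.277×0.4050) = 0.8939; e^(−k_2 t) = e^(−2.18×0.4050) = 0.4136.
D = 5.648 × (0.8939 − 0.4136) + 3.93 × 0.4136 = 2.713 + 1.625 = 4.338 mg/L.
DO = C_s − D = 9.70 − 4.338 = 5.362 mg/L.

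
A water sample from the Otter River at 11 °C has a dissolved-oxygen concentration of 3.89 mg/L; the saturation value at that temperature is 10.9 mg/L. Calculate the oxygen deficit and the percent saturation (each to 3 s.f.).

D ≈ 7.01 mg/L; 35.7 % saturation

D = C_s − C = 10.9 − 3.89 = 7.01 mg/L.
% saturation = 3.89/10.9 × 100 = 35.7 %.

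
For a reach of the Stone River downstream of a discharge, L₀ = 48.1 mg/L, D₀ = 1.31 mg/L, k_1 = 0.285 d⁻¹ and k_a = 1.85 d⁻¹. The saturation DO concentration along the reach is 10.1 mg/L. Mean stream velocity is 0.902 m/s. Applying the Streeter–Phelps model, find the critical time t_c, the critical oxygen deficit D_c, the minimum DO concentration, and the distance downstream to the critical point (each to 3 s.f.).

t_c ≈ 1.09 d; D_c ≈ 5.43 mg/L; min DO ≈ 4.67 mg/L; x_c ≈ 85.1 km

t_c = [1/(k_a−k_1)] ln[(k_a/k_1)(1 − D₀(k_a−k_1)/(k_1 L₀))]
= [1/(1.85−0.285)] ln[(1.85/0.285)(1 − 1.31×1.565/(0.285×48.1))]
= (1/1.565) ln[6.491 × 0.8504] = 0.6390 × ln(5.520) = 0.6390 × 1.708 = 1.092 d.
D_c = (k_1/k_a) L₀ e^(−k_1 t_c) = (0.285/1.85) × 48.1 × e^(−0.285×1.092) = 0.1541 × 48.1 × 0.7326 = 5.429 mg/L.
Minimum DO = C_s − D_c = 10.1 − 5.429 = 4.671 mg/L.
x_c = v t_c = 0.902 m/s × 1.092 d × 86400 s/d = 85080 m ≈ 85.1 km.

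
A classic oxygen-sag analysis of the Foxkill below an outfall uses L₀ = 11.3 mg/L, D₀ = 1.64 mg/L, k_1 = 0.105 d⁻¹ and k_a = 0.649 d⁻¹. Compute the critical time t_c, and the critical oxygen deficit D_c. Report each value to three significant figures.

t_c = [1/(k_a−k_1)] ln[(k_a/k_1)(1 − D₀(k_a−k_1)/(k_1 L₀))]
= [1/(0.649−0.105)] ln[(0.649/0.105)(1 − 1.64×0.5440/(0.105×11.3))]
= (1/0.5440) ln[6.181 × 0.2481] = 1.838 × ln(1.533) = 1.838 × 0.4274 = 0.7857 d.
D_c = (k_1/k_a) L₀ e^(−k_1 t_c) = (0.105/0.649) × 11.3 × e^(−0.105×0.7857) = 0.1618 × 11.3 × 0.9208 = 1.683 mg/L.

t_c ≈ 0.786 d; D_c ≈ 1.68 mg/L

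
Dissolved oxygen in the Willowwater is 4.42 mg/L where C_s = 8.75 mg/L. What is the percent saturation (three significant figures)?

% saturation = C/C_s × 100 = 4.42/8.75 × 100 = 50.5 %.

50.5 % saturation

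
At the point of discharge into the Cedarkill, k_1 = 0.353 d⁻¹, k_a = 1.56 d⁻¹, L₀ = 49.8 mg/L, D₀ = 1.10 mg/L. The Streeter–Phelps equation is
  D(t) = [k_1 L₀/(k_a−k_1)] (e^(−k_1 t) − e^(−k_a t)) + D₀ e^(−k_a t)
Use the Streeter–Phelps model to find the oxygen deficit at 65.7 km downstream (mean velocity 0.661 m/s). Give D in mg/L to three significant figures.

D ≈ 7.47 mg/L

Travel time t = x/v = 65.7 km / (0.661 m/s) = 65700 m / 0.661 m/s = 99390 s = 1.150 d.
k_1 L₀/(k_a−k_1) = 0.353×49.8/(1.56−0.353) = 17.58/1.207 = 14.56 mg/L.
e^(−k_1 t) = e^(−0.353×1.150) = 0.6662; e^(−k_a t) = e^(−1.56×1.150) = 0.1662.
D = 14.56 × (0.6662 − 0.1662) + 1.10 × 0.1662 = 7.283 + 0.1828 = 7.466 mg/L.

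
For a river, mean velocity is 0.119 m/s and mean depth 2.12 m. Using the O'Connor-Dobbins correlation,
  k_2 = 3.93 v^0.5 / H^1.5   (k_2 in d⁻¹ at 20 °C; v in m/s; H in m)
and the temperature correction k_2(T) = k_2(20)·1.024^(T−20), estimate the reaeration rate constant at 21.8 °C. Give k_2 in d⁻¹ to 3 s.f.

k_2 ≈ 0.458 d⁻¹

k_2(20) = 3.93 × 0.119^0.5 / 2.12^1.5 = 3.93 × 0.3450 / 3.087 = 0.4392 d⁻¹.
k_2(21.8) = 0.4392 × 1.024^(21.8−20) = 0.4392 × 1.044 = 0.4584 d⁻¹.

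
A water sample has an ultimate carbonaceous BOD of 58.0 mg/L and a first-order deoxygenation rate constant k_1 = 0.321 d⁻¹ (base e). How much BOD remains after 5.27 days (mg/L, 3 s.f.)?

L_t = L₀ e^(−k_1 t) = 58.0 × e^(−0.321×5.27) = 58.0 × 0.1842 = 10.68 mg/L.

L ≈ 10.7 mg/L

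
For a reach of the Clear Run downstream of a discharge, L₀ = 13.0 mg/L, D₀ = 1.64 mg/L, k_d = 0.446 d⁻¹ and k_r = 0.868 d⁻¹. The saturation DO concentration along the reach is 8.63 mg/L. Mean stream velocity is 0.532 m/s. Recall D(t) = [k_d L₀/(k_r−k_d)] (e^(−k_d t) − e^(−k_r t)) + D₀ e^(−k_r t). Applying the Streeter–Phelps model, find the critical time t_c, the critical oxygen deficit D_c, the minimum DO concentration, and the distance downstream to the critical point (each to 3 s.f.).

t_c ≈ 1.28 d; D_c ≈ 3.78 mg/L; min DO ≈ 4.85 mg/L; x_c ≈ 58.7 km

At the critical point dD/dt = 0, so k_d L₀ e^(−k_d t) = k_r D. Substituting D(t) from the Streeter–Phelps equation and solving for t gives
t_c = ln[(k_r/k_d)(1 − D₀(k_r−k_d)/(k_d L₀))] / (k_r−k_d).
Here k_r−k_d = 0.4220 d⁻¹ and 1 − D₀(k_r−k_d)/(k_d L₀) = 1 − 1.64×0.4220/(0.446×13.0) = 0.8806, so
t_c = ln(1.946 × 0.8806) / 0.4220 = 0.5388 / 0.4220 = 1.277 d.
D_c = (k_d/k_r) L₀ e^(−k_d t_c) = (0.446/0.868) × 13.0 × e^(−0.446×1.277) = 0.5138 × 13.0 × 0.5659 = 3.780 mg/L.
Minimum DO = C_s − D_c = 8.63 − 3.780 = 4.850 mg/L.
x_c = v t_c = 0.532 m/s × 1.277 d × 86400 s/d = 58680 m ≈ 58.7 km.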